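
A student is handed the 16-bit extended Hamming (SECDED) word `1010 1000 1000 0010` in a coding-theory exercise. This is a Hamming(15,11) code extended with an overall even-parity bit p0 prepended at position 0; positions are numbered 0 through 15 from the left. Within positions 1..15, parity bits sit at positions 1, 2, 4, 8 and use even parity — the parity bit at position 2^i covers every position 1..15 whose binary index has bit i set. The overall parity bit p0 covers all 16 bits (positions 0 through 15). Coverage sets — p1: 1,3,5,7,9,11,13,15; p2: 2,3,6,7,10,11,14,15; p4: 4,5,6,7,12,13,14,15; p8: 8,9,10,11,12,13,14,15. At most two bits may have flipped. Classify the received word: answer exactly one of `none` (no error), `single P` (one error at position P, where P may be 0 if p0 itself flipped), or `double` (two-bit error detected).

s1: b1⊕b3⊕b5⊕b7⊕b9⊕b11⊕b13⊕b15 = 0⊕0⊕0⊕0⊕0⊕0⊕0⊕0 = 0
s2: b2⊕b3⊕b6⊕b7⊕b10⊕b11⊕b14⊕b15 = 1⊕0⊕0⊕0⊕0⊕0⊕1⊕0 = 0
s4: b4⊕b5⊕b6⊕b7⊕b12⊕b13⊕b14⊕b15 = 1⊕0⊕0⊕0⊕0⊕0⊕1⊕0 = 0
s8: b8⊕b9⊕b10⊕b11⊕b12⊕b13⊕b14⊕b15 = 1⊕0⊕0⊕0⊕0⊕0⊕1⊕0 = 0
Syndrome (s8...s1) = 0000 → position 0 (no error).
Overall parity (XOR of all 16 bits, including p0): 1⊕0⊕1⊕0⊕1⊕0⊕0⊕0⊕1⊕0⊕0⊕0⊕0⊕0⊕1⊕0 = 1
Overall=1, syndrome position=0 → single-bit error at position 0.

single 0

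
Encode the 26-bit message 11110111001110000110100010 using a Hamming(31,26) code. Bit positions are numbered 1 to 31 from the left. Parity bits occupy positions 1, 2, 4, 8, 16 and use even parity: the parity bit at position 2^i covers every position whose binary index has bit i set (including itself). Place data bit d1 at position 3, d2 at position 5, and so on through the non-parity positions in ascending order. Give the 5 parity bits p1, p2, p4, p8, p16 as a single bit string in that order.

Place data bits at non-power-of-two positions: b3=1, b5=1, b6=1, b7=1, b9=0, b10=1, b11=1, b12=1, b13=0, b14=0, b15=1, b17=1, b18=1, b19=0, b20=0, b21=0, b22=0, b23=1, b24=1, b25=0, b26=1, b27=0, b28=0, b29=0, b30=1, b31=0.
p1 = XOR of data positions {3,5,7,9,11,13,15,17,19,21,23,25,27,29,31} = 1⊕1⊕1⊕0⊕1⊕0⊕1⊕1⊕0⊕0⊕1⊕0⊕0⊕0⊕0 = 1
p2 = XOR of data positions {3,6,7,10,11,14,15,18,19,22,23,26,27,30,31} = 1⊕1⊕1⊕1⊕1⊕0⊕1⊕1⊕0⊕0⊕1⊕1⊕0⊕1⊕0 = 0
p4 = XOR of data positions {5,6,7,12,13,14,15,20,21,22,23,28,29,30,31} = 1⊕1⊕1⊕1⊕0⊕0⊕1⊕0⊕0⊕0⊕1⊕0⊕0⊕1⊕0 = 1
p8 = XOR of data positions {9,10,11,12,13,14,15,24,25,26,27,28,29,30,31} = 0⊕1⊕1⊕1⊕0⊕0⊕1⊕1⊕0⊕1⊕0⊕0⊕0⊕1⊕0 = 1
p16 = XOR of data positions {17,18,19,20,21,22,23,24,25,26,27,28,29,30,31} = 1⊕1⊕0⊕0⊕0⊕0⊕1⊕1⊕0⊕1⊕0⊕0⊕0⊕1⊕0 = 0
Parity bits p1,p2,p4,p8,p16 = 10110

10110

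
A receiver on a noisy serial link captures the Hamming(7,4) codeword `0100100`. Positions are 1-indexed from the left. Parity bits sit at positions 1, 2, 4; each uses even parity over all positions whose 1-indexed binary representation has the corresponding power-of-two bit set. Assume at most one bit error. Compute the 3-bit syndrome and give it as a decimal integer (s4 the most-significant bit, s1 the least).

7

s1: b1⊕b3⊕b5⊕b7 = 0⊕0⊕1⊕0 = 1
s2: b2⊕b3⊕b6⊕b7 = 1⊕0⊕0⊕0 = 1
s4: b4⊕b5⊕b6⊕b7 = 0⊕1⊕0⊕0 = 1
Syndrome (s4...s1) = 111 → position 7.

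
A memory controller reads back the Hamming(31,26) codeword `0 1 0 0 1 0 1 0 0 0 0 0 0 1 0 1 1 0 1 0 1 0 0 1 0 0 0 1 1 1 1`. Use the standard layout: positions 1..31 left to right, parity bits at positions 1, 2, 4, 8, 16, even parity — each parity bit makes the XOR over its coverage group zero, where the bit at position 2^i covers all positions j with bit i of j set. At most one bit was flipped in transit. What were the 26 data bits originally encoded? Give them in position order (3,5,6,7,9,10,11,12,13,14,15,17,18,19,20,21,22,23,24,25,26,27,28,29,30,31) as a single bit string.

s1: b1⊕b3⊕b5⊕b7⊕b9⊕b11⊕b13⊕b15⊕b17⊕b19⊕b21⊕b23⊕b25⊕b27⊕b29⊕b31 = 0⊕0⊕1⊕1⊕0⊕0⊕0⊕0⊕1⊕1⊕1⊕0⊕0⊕0⊕1⊕1 = 1
s2: b2⊕b3⊕b6⊕b7⊕b10⊕b11⊕b14⊕b15⊕b18⊕b19⊕b22⊕b23⊕b26⊕b27⊕b30⊕b31 = 1⊕0⊕0⊕1⊕0⊕0⊕1⊕0⊕0⊕1⊕0⊕0⊕0⊕0⊕1⊕1 = 0
s4: b4⊕b5⊕b6⊕b7⊕b12⊕b13⊕b14⊕b15⊕b20⊕b21⊕b22⊕b23⊕b28⊕b29⊕b30⊕b31 = 0⊕1⊕0⊕1⊕0⊕0⊕1⊕0⊕0⊕1⊕0⊕0⊕1⊕1⊕1⊕1 = 0
s8: b8⊕b9⊕b10⊕b11⊕b12⊕b13⊕b14⊕b15⊕b24⊕b25⊕b26⊕b27⊕b28⊕b29⊕b30⊕b31 = 0⊕0⊕0⊕0⊕0⊕0⊕1⊕0⊕1⊕0⊕0⊕0⊕1⊕1⊕1⊕1 = 0
s16: b16⊕b17⊕b18⊕b19⊕b20⊕b21⊕b22⊕b23⊕b24⊕b25⊕b26⊕b27⊕b28⊕b29⊕b30⊕b31 = 1⊕1⊕0⊕1⊕0⊕1⊕0⊕0⊕1⊕0⊕0⊕0⊕1⊕1⊕1⊕1 = 1
Syndrome (s16...s1) = 10001 → position 17.
Flip bit 17: corrected codeword = 0100101000000101001010010001111
Data bits at positions 3,5,6,7,9,10,11,12,13,14,15,17,18,19,20,21,22,23,24,25,26,27,28,29,30,31: 01010000010001010010001111

01010000010001010010001111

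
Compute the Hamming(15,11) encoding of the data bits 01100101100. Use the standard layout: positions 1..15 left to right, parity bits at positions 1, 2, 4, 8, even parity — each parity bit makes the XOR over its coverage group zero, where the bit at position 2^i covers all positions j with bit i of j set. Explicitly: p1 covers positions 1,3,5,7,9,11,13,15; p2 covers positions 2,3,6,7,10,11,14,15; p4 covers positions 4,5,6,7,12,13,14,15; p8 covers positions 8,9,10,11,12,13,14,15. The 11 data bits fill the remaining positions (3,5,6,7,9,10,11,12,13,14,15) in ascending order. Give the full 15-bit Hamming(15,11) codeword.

000011010101100

Place data bits at non-power-of-two positions: b3=0, b5=1, b6=1, b7=0, b9=0, b10=1, b11=0, b12=1, b13=1, b14=0, b15=0.
p1 = XOR of data positions {3,5,7,9,11,13,15} = 0⊕1⊕0⊕0⊕0⊕1⊕0 = 0
p2 = XOR of data positions {3,6,7,10,11,14,15} = 0⊕1⊕0⊕1⊕0⊕0⊕0 = 0
p4 = XOR of data positions {5,6,7,12,13,14,15} = 1⊕1⊕0⊕1⊕1⊕0⊕0 = 0
p8 = XOR of data positions {9,10,11,12,13,14,15} = 0⊕1⊕0⊕1⊕1⊕0⊕0 = 1
Codeword b1..b15 = 000011010101100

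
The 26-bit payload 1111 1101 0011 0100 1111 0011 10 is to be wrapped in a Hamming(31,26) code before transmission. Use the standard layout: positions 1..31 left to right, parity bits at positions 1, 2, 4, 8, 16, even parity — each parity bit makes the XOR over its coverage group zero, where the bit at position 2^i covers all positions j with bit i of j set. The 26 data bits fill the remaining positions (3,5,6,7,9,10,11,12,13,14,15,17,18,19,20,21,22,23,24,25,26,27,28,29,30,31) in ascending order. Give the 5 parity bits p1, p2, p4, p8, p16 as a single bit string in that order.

01011

Place data bits at non-power-of-two positions: b3=1, b5=1, b6=1, b7=1, b9=1, b10=1, b11=0, b12=1, b13=0, b14=0, b15=1, b17=1, b18=0, b19=1, b20=0, b21=0, b22=1, b23=1, b24=1, b25=1, b26=0, b27=0, b28=1, b29=1, b30=1, b31=0.
p1 = XOR of data positions {3,5,7,9,11,13,15,17,19,21,23,25,27,29,31} = 1⊕1⊕1⊕1⊕0⊕0⊕1⊕1⊕1⊕0⊕1⊕1⊕0⊕1⊕0 = 0
p2 = XOR of data positions {3,6,7,10,11,14,15,18,19,22,23,26,27,30,31} = 1⊕1⊕1⊕1⊕0⊕0⊕1⊕0⊕1⊕1⊕1⊕0⊕0⊕1⊕0 = 1
p4 = XOR of data positions {5,6,7,12,13,14,15,20,21,22,23,28,29,30,31} = 1⊕1⊕1⊕1⊕0⊕0⊕1⊕0⊕0⊕1⊕1⊕1⊕1⊕1⊕0 = 0
p8 = XOR of data positions {9,10,11,12,13,14,15,24,25,26,27,28,29,30,31} = 1⊕1⊕0⊕1⊕0⊕0⊕1⊕1⊕1⊕0⊕0⊕1⊕1⊕1⊕0 = 1
p16 = XOR of data positions {17,18,19,20,21,22,23,24,25,26,27,28,29,30,31} = 1⊕0⊕1⊕0⊕0⊕1⊕1⊕1⊕1⊕0⊕0⊕1⊕1⊕1⊕0 = 1
Parity bits p1,p2,p4,p8,p16 = 01011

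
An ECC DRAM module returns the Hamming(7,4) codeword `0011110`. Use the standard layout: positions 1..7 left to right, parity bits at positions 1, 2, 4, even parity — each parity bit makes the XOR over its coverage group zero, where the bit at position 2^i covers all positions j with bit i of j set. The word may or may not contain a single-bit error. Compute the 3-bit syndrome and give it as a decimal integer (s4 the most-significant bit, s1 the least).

s1: b1⊕b3⊕b5⊕b7 = 0⊕1⊕1⊕0 = 0
s2: b2⊕b3⊕b6⊕b7 = 0⊕1⊕1⊕0 = 0
s4: b4⊕b5⊕b6⊕b7 = 1⊕1⊕1⊕0 = 1
Syndrome (s4...s1) = 100 → position 4.

4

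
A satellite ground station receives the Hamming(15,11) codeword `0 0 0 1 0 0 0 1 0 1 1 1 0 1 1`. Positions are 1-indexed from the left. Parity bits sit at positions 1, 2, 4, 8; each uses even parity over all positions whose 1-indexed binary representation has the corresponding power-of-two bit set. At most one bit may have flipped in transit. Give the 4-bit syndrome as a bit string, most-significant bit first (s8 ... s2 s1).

s1: b1⊕b3⊕b5⊕b7⊕b9⊕b11⊕b13⊕b15 = 0⊕0⊕0⊕0⊕0⊕1⊕0⊕1 = 0
s2: b2⊕b3⊕b6⊕b7⊕b10⊕b11⊕b14⊕b15 = 0⊕0⊕0⊕0⊕1⊕1⊕1⊕1 = 0
s4: b4⊕b5⊕b6⊕b7⊕b12⊕b13⊕b14⊕b15 = 1⊕0⊕0⊕0⊕1⊕0⊕1⊕1 = 0
s8: b8⊕b9⊕b10⊕b11⊕b12⊕b13⊕b14⊕b15 = 1⊕0⊕1⊕1⊕1⊕0⊕1⊕1 = 0
Syndrome (s8...s1) = 0000 → position 0 (no error).

0000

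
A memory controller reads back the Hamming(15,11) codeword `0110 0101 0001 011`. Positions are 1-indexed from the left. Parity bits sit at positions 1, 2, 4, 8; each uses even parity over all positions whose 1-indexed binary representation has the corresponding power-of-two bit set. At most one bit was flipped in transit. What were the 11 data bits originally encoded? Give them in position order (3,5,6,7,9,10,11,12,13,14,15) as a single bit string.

s1: b1⊕b3⊕b5⊕b7⊕b9⊕b11⊕b13⊕b15 = 0⊕1⊕0⊕0⊕0⊕0⊕0⊕1 = 0
s2: b2⊕b3⊕b6⊕b7⊕b10⊕b11⊕b14⊕b15 = 1⊕1⊕1⊕0⊕0⊕0⊕1⊕1 = 1
s4: b4⊕b5⊕b6⊕b7⊕b12⊕b13⊕b14⊕b15 = 0⊕0⊕1⊕0⊕1⊕0⊕1⊕1 = 0
s8: b8⊕b9⊕b10⊕b11⊕b12⊕b13⊕b14⊕b15 = 1⊕0⊕0⊕0⊕1⊕0⊕1⊕1 = 0
Syndrome (s8...s1) = 0010 → position 2.
Flip bit 2: corrected codeword = 001001010001011
Data bits at positions 3,5,6,7,9,10,11,12,13,14,15: 10100001011

10100001011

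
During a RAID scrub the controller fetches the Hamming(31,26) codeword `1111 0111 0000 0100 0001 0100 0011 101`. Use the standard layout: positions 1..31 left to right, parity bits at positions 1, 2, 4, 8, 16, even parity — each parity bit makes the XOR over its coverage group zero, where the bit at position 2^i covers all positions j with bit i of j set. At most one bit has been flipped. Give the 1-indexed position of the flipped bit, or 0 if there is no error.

s1: b1⊕b3⊕b5⊕b7⊕b9⊕b11⊕b13⊕b15⊕b17⊕b19⊕b21⊕b23⊕b25⊕b27⊕b29⊕b31 = 1⊕1⊕0⊕1⊕0⊕0⊕0⊕0⊕0⊕0⊕0⊕0⊕0⊕1⊕1⊕1 = 0
s2: b2⊕b3⊕b6⊕b7⊕b10⊕b11⊕b14⊕b15⊕b18⊕b19⊕b22⊕b23⊕b26⊕b27⊕b30⊕b31 = 1⊕1⊕1⊕1⊕0⊕0⊕1⊕0⊕0⊕0⊕1⊕0⊕0⊕1⊕0⊕1 = 0
s4: b4⊕b5⊕b6⊕b7⊕b12⊕b13⊕b14⊕b15⊕b20⊕b21⊕b22⊕b23⊕b28⊕b29⊕b30⊕b31 = 1⊕0⊕1⊕1⊕0⊕0⊕1⊕0⊕1⊕0⊕1⊕0⊕1⊕1⊕0⊕1 = 1
s8: b8⊕b9⊕b10⊕b11⊕b12⊕b13⊕b14⊕b15⊕b24⊕b25⊕b26⊕b27⊕b28⊕b29⊕b30⊕b31 = 1⊕0⊕0⊕0⊕0⊕0⊕1⊕0⊕0⊕0⊕0⊕1⊕1⊕1⊕0⊕1 = 0
s16: b16⊕b17⊕b18⊕b19⊕b20⊕b21⊕b22⊕b23⊕b24⊕b25⊕b26⊕b27⊕b28⊕b29⊕b30⊕b31 = 0⊕0⊕0⊕0⊕1⊕0⊕1⊕0⊕0⊕0⊕0⊕1⊕1⊕1⊕0⊕1 = 0
Syndrome (s16...s1) = 00100 → position 4.

4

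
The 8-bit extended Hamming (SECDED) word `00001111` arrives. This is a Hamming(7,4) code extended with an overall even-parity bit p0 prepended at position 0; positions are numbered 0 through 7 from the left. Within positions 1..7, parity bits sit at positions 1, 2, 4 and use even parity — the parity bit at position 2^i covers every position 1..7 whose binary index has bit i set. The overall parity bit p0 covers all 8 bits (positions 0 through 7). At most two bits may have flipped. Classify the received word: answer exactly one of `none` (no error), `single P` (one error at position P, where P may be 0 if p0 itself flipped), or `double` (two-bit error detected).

s1: b1⊕b3⊕b5⊕b7 = 0⊕0⊕1⊕1 = 0
s2: b2⊕b3⊕b6⊕b7 = 0⊕0⊕1⊕1 = 0
s4: b4⊕b5⊕b6⊕b7 = 1⊕1⊕1⊕1 = 0
Syndrome (s4...s1) = 000 → position 0 (no error).
Overall parity (XOR of all 8 bits, including p0): 0⊕0⊕0⊕0⊕1⊕1⊕1⊕1 = 0
Overall=0, syndrome position=0 → no error.

none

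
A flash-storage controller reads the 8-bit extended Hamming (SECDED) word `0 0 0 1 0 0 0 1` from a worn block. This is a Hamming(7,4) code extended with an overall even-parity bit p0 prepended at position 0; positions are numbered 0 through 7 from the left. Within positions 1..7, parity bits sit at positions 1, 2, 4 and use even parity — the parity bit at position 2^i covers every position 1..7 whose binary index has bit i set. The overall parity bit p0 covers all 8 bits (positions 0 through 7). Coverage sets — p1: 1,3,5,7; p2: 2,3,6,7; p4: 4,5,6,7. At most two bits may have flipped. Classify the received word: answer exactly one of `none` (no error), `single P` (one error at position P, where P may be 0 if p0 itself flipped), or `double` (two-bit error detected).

double

s1: b1⊕b3⊕b5⊕b7 = 0⊕1⊕0⊕1 = 0
s2: b2⊕b3⊕b6⊕b7 = 0⊕1⊕0⊕1 = 0
s4: b4⊕b5⊕b6⊕b7 = 0⊕0⊕0⊕1 = 1
Syndrome (s4...s1) = 100 → position 4.
Overall parity (XOR of all 8 bits, including p0): 0⊕0⊕0⊕1⊕0⊕0⊕0⊕1 = 0
Overall=0, syndrome position=4 → double-bit error detected (uncorrectable).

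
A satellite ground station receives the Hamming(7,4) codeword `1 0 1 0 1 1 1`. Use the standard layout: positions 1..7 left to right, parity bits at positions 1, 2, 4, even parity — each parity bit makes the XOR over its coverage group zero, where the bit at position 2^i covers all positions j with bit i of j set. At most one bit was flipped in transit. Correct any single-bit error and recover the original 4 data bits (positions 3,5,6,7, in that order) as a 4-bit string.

s1: b1⊕b3⊕b5⊕b7 = 1⊕1⊕1⊕1 = 0
s2: b2⊕b3⊕b6⊕b7 = 0⊕1⊕1⊕1 = 1
s4: b4⊕b5⊕b6⊕b7 = 0⊕1⊕1⊕1 = 1
Syndrome (s4...s1) = 110 → position 6.
Flip bit 6: corrected codeword = 1010101
Data bits at positions 3,5,6,7: 1101

1101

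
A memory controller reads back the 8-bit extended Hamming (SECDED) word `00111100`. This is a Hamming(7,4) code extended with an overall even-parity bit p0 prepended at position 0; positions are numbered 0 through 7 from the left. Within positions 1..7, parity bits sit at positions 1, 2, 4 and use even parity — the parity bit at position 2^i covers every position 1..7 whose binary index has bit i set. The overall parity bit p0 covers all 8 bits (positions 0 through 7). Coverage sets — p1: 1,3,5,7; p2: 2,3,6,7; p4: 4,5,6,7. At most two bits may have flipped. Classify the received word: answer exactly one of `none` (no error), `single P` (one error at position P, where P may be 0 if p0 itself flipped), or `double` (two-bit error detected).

s1: b1⊕b3⊕b5⊕b7 = 0⊕1⊕1⊕0 = 0
s2: b2⊕b3⊕b6⊕b7 = 1⊕1⊕0⊕0 = 0
s4: b4⊕b5⊕b6⊕b7 = 1⊕1⊕0⊕0 = 0
Syndrome (s4...s1) = 000 → position 0 (no error).
Overall parity (XOR of all 8 bits, including p0): 0⊕0⊕1⊕1⊕1⊕1⊕0⊕0 = 0
Overall=0, syndrome position=0 → no error.

none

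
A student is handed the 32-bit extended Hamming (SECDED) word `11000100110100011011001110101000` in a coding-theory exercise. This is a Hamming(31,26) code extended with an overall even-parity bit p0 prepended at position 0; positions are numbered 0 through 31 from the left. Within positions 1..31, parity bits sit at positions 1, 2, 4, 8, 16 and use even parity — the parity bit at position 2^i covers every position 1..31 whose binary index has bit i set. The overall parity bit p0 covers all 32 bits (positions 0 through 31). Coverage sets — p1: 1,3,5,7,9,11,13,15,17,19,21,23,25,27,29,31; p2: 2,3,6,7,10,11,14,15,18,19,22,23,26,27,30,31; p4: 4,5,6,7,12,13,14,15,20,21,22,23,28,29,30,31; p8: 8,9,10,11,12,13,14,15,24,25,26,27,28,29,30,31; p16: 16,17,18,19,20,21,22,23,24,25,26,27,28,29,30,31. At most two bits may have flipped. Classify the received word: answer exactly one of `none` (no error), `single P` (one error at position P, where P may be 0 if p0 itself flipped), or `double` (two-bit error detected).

single 15

s1: b1⊕b3⊕b5⊕b7⊕b9⊕b11⊕b13⊕b15⊕b17⊕b19⊕b21⊕b23⊕b25⊕b27⊕b29⊕b31 = 1⊕0⊕1⊕0⊕1⊕1⊕0⊕1⊕0⊕1⊕0⊕1⊕0⊕0⊕0⊕0 = 1
s2: b2⊕b3⊕b6⊕b7⊕b10⊕b11⊕b14⊕b15⊕b18⊕b19⊕b22⊕b23⊕b26⊕b27⊕b30⊕b31 = 0⊕0⊕0⊕0⊕0⊕1⊕0⊕1⊕1⊕1⊕1⊕1⊕1⊕0⊕0⊕0 = 1
s4: b4⊕b5⊕b6⊕b7⊕b12⊕b13⊕b14⊕b15⊕b20⊕b21⊕b22⊕b23⊕b28⊕b29⊕b30⊕b31 = 0⊕1⊕0⊕0⊕0⊕0⊕0⊕1⊕0⊕0⊕1⊕1⊕1⊕0⊕0⊕0 = 1
s8: b8⊕b9⊕b10⊕b11⊕b12⊕b13⊕b14⊕b15⊕b24⊕b25⊕b26⊕b27⊕b28⊕b29⊕b30⊕b31 = 1⊕1⊕0⊕1⊕0⊕0⊕0⊕1⊕1⊕0⊕1⊕0⊕1⊕0⊕0⊕0 = 1
s16: b16⊕b17⊕b18⊕b19⊕b20⊕b21⊕b22⊕b23⊕b24⊕b25⊕b26⊕b27⊕b28⊕b29⊕b30⊕b31 = 1⊕0⊕1⊕1⊕0⊕0⊕1⊕1⊕1⊕0⊕1⊕0⊕1⊕0⊕0⊕0 = 0
Syndrome (s16...s1) = 01111 → position 15.
Overall parity (XOR of all 32 bits, including p0): 1⊕1⊕0⊕0⊕0⊕1⊕0⊕0⊕1⊕1⊕0⊕1⊕0⊕0⊕0⊕1⊕1⊕0⊕1⊕1⊕0⊕0⊕1⊕1⊕1⊕0⊕1⊕0⊕1⊕0⊕0⊕0 = 1
Overall=1, syndrome position=15 → single-bit error at position 15.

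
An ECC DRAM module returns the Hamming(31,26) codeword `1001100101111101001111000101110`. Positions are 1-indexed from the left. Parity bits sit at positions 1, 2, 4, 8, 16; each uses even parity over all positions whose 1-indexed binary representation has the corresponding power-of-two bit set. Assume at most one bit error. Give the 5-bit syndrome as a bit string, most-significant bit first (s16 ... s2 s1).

s1: b1⊕b3⊕b5⊕b7⊕b9⊕b11⊕b13⊕b15⊕b17⊕b19⊕b21⊕b23⊕b25⊕b27⊕b29⊕b31 = 1⊕0⊕1⊕0⊕0⊕1⊕1⊕0⊕0⊕1⊕1⊕0⊕0⊕0⊕1⊕0 = 1
s2: b2⊕b3⊕b6⊕b7⊕b10⊕b11⊕b14⊕b15⊕b18⊕b19⊕b22⊕b23⊕b26⊕b27⊕b30⊕b31 = 0⊕0⊕0⊕0⊕1⊕1⊕1⊕0⊕0⊕1⊕1⊕0⊕1⊕0⊕1⊕0 = 1
s4: b4⊕b5⊕b6⊕b7⊕b12⊕b13⊕b14⊕b15⊕b20⊕b21⊕b22⊕b23⊕b28⊕b29⊕b30⊕b31 = 1⊕1⊕0⊕0⊕1⊕1⊕1⊕0⊕1⊕1⊕1⊕0⊕1⊕1⊕1⊕0 = 1
s8: b8⊕b9⊕b10⊕b11⊕b12⊕b13⊕b14⊕b15⊕b24⊕b25⊕b26⊕b27⊕b28⊕b29⊕b30⊕b31 = 1⊕0⊕1⊕1⊕1⊕1⊕1⊕0⊕0⊕0⊕1⊕0⊕1⊕1⊕1⊕0 = 0
s16: b16⊕b17⊕b18⊕b19⊕b20⊕b21⊕b22⊕b23⊕b24⊕b25⊕b26⊕b27⊕b28⊕b29⊕b30⊕b31 = 1⊕0⊕0⊕1⊕1⊕1⊕1⊕0⊕0⊕0⊕1⊕0⊕1⊕1⊕1⊕0 = 1
Syndrome (s16...s1) = 10111 → position 23.

10111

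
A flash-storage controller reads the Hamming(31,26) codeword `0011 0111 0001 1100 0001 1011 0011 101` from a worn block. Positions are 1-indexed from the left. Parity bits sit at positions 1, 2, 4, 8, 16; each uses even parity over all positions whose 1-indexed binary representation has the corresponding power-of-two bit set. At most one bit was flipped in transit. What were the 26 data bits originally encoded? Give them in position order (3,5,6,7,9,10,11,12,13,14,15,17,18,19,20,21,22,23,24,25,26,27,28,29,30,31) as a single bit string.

s1: b1⊕b3⊕b5⊕b7⊕b9⊕b11⊕b13⊕b15⊕b17⊕b19⊕b21⊕b23⊕b25⊕b27⊕b29⊕b31 = 0⊕1⊕0⊕1⊕0⊕0⊕1⊕0⊕0⊕0⊕1⊕1⊕0⊕1⊕1⊕1 = 0
s2: b2⊕b3⊕b6⊕b7⊕b10⊕b11⊕b14⊕b15⊕b18⊕b19⊕b22⊕b23⊕b26⊕b27⊕b30⊕b31 = 0⊕1⊕1⊕1⊕0⊕0⊕1⊕0⊕0⊕0⊕0⊕1⊕0⊕1⊕0⊕1 = 1
s4: b4⊕b5⊕b6⊕b7⊕b12⊕b13⊕b14⊕b15⊕b20⊕b21⊕b22⊕b23⊕b28⊕b29⊕b30⊕b31 = 1⊕0⊕1⊕1⊕1⊕1⊕1⊕0⊕1⊕1⊕0⊕1⊕1⊕1⊕0⊕1 = 0
s8: b8⊕b9⊕b10⊕b11⊕b12⊕b13⊕b14⊕b15⊕b24⊕b25⊕b26⊕b27⊕b28⊕b29⊕b30⊕b31 = 1⊕0⊕0⊕0⊕1⊕1⊕1⊕0⊕1⊕0⊕0⊕1⊕1⊕1⊕0⊕1 = 1
s16: b16⊕b17⊕b18⊕b19⊕b20⊕b21⊕b22⊕b23⊕b24⊕b25⊕b26⊕b27⊕b28⊕b29⊕b30⊕b31 = 0⊕0⊕0⊕0⊕1⊕1⊕0⊕1⊕1⊕0⊕0⊕1⊕1⊕1⊕0⊕1 = 0
Syndrome (s16...s1) = 01010 → position 10.
Flip bit 10: corrected codeword = 0011011101011100000110110011101
Data bits at positions 3,5,6,7,9,10,11,12,13,14,15,17,18,19,20,21,22,23,24,25,26,27,28,29,30,31: 10110101110000110110011101

10110101110000110110011101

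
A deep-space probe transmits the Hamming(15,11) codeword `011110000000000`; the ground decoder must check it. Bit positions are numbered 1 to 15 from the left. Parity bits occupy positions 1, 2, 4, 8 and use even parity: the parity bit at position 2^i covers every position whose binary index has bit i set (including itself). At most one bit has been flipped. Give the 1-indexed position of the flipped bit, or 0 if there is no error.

s1: b1⊕b3⊕b5⊕b7⊕b9⊕b11⊕b13⊕b15 = 0⊕1⊕1⊕0⊕0⊕0⊕0⊕0 = 0
s2: b2⊕b3⊕b6⊕b7⊕b10⊕b11⊕b14⊕b15 = 1⊕1⊕0⊕0⊕0⊕0⊕0⊕0 = 0
s4: b4⊕b5⊕b6⊕b7⊕b12⊕b13⊕b14⊕b15 = 1⊕1⊕0⊕0⊕0⊕0⊕0⊕0 = 0
s8: b8⊕b9⊕b10⊕b11⊕b12⊕b13⊕b14⊕b15 = 0⊕0⊕0⊕0⊕0⊕0⊕0⊕0 = 0
Syndrome (s8...s1) = 0000 → position 0 (no error).

0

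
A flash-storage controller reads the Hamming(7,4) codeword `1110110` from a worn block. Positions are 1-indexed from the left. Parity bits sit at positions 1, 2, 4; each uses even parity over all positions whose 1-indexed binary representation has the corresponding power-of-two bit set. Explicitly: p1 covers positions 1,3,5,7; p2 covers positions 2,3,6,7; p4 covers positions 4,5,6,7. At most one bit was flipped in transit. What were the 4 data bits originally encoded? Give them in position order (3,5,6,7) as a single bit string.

s1: b1⊕b3⊕b5⊕b7 = 1⊕1⊕1⊕0 = 1
s2: b2⊕b3⊕b6⊕b7 = 1⊕1⊕1⊕0 = 1
s4: b4⊕b5⊕b6⊕b7 = 0⊕1⊕1⊕0 = 0
Syndrome (s4...s1) = 011 → position 3.
Flip bit 3: corrected codeword = 1100110
Data bits at positions 3,5,6,7: 0110

0110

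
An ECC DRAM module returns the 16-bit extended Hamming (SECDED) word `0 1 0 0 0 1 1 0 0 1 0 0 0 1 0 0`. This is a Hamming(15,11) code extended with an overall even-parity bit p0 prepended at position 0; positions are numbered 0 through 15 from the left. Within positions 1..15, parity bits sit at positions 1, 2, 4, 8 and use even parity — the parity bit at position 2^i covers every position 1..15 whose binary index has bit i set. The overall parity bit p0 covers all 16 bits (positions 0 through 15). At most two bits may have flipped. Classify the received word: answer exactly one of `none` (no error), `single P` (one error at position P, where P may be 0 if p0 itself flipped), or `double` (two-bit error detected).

s1: b1⊕b3⊕b5⊕b7⊕b9⊕b11⊕b13⊕b15 = 1⊕0⊕1⊕0⊕1⊕0⊕1⊕0 = 0
s2: b2⊕b3⊕b6⊕b7⊕b10⊕b11⊕b14⊕b15 = 0⊕0⊕1⊕0⊕0⊕0⊕0⊕0 = 1
s4: b4⊕b5⊕b6⊕b7⊕b12⊕b13⊕b14⊕b15 = 0⊕1⊕1⊕0⊕0⊕1⊕0⊕0 = 1
s8: b8⊕b9⊕b10⊕b11⊕b12⊕b13⊕b14⊕b15 = 0⊕1⊕0⊕0⊕0⊕1⊕0⊕0 = 0
Syndrome (s8...s1) = 0110 → position 6.
Overall parity (XOR of all 16 bits, including p0): 0⊕1⊕0⊕0⊕0⊕1⊕1⊕0⊕0⊕1⊕0⊕0⊕0⊕1⊕0⊕0 = 1
Overall=1, syndrome position=6 → single-bit error at position 6.

single 6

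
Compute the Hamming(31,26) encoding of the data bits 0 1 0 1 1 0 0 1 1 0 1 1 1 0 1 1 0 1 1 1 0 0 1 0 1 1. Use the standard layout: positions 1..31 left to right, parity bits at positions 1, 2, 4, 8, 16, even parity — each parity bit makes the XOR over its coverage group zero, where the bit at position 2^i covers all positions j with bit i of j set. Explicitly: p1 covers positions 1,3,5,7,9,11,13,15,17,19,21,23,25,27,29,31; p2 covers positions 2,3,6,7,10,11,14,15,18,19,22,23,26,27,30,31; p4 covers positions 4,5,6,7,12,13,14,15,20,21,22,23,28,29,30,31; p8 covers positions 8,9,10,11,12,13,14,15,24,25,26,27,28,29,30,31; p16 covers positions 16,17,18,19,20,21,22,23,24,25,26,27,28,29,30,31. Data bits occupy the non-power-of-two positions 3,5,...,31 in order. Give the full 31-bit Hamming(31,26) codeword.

0001101110011010110110111001011

Place data bits at non-power-of-two positions: b3=0, b5=1, b6=0, b7=1, b9=1, b10=0, b11=0, b12=1, b13=1, b14=0, b15=1, b17=1, b18=1, b19=0, b20=1, b21=1, b22=0, b23=1, b24=1, b25=1, b26=0, b27=0, b28=1, b29=0, b30=1, b31=1.
p1 = XOR of data positions {3,5,7,9,11,13,15,17,19,21,23,25,27,29,31} = 0⊕1⊕1⊕1⊕0⊕1⊕1⊕1⊕0⊕1⊕1⊕1⊕0⊕0⊕1 = 0
p2 = XOR of data positions {3,6,7,10,11,14,15,18,19,22,23,26,27,30,31} = 0⊕0⊕1⊕0⊕0⊕0⊕1⊕1⊕0⊕0⊕1⊕0⊕0⊕1⊕1 = 0
p4 = XOR of data positions {5,6,7,12,13,14,15,20,21,22,23,28,29,30,31} = 1⊕0⊕1⊕1⊕1⊕0⊕1⊕1⊕1⊕0⊕1⊕1⊕0⊕1⊕1 = 1
p8 = XOR of data positions {9,10,11,12,13,14,15,24,25,26,27,28,29,30,31} = 1⊕0⊕0⊕1⊕1⊕0⊕1⊕1⊕1⊕0⊕0⊕1⊕0⊕1⊕1 = 1
p16 = XOR of data positions {17,18,19,20,21,22,23,24,25,26,27,28,29,30,31} = 1⊕1⊕0⊕1⊕1⊕0⊕1⊕1⊕1⊕0⊕0⊕1⊕0⊕1⊕1 = 0
Codeword b1..b31 = 0001101110011010110110111001011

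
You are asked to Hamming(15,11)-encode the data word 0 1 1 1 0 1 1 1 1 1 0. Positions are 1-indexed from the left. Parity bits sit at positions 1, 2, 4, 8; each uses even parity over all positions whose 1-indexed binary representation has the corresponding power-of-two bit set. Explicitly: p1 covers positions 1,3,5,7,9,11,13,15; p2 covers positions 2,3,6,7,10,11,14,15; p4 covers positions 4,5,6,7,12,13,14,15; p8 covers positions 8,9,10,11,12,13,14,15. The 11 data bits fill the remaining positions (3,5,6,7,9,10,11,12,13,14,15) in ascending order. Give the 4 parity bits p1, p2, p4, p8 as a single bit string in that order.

0101

Place data bits at non-power-of-two positions: b3=0, b5=1, b6=1, b7=1, b9=0, b10=1, b11=1, b12=1, b13=1, b14=1, b15=0.
p1 = XOR of data positions {3,5,7,9,11,13,15} = 0⊕1⊕1⊕0⊕1⊕1⊕0 = 0
p2 = XOR of data positions {3,6,7,10,11,14,15} = 0⊕1⊕1⊕1⊕1⊕1⊕0 = 1
p4 = XOR of data positions {5,6,7,12,13,14,15} = 1⊕1⊕1⊕1⊕1⊕1⊕0 = 0
p8 = XOR of data positions {9,10,11,12,13,14,15} = 0⊕1⊕1⊕1⊕1⊕1⊕0 = 1
Parity bits p1,p2,p4,p8 = 0101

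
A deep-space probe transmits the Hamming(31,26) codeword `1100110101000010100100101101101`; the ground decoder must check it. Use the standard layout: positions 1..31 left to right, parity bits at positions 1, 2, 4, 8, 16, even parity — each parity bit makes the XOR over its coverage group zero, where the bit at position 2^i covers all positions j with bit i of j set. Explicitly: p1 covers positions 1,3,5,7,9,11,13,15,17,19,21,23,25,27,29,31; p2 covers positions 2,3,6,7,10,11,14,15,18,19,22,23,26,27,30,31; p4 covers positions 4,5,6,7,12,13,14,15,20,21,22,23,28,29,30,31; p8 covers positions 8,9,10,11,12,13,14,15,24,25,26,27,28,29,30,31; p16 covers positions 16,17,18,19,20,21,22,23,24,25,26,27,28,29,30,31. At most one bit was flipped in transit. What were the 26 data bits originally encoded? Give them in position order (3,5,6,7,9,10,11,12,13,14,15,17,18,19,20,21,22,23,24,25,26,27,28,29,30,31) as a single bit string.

s1: b1⊕b3⊕b5⊕b7⊕b9⊕b11⊕b13⊕b15⊕b17⊕b19⊕b21⊕b23⊕b25⊕b27⊕b29⊕b31 = 1⊕0⊕1⊕0⊕0⊕0⊕0⊕1⊕1⊕0⊕0⊕1⊕1⊕0⊕1⊕1 = 0
s2: b2⊕b3⊕b6⊕b7⊕b10⊕b11⊕b14⊕b15⊕b18⊕b19⊕b22⊕b23⊕b26⊕b27⊕b30⊕b31 = 1⊕0⊕1⊕0⊕1⊕0⊕0⊕1⊕0⊕0⊕0⊕1⊕1⊕0⊕0⊕1 = 1
s4: b4⊕b5⊕b6⊕b7⊕b12⊕b13⊕b14⊕b15⊕b20⊕b21⊕b22⊕b23⊕b28⊕b29⊕b30⊕b31 = 0⊕1⊕1⊕0⊕0⊕0⊕0⊕1⊕1⊕0⊕0⊕1⊕1⊕1⊕0⊕1 = 0
s8: b8⊕b9⊕b10⊕b11⊕b12⊕b13⊕b14⊕b15⊕b24⊕b25⊕b26⊕b27⊕b28⊕b29⊕b30⊕b31 = 1⊕0⊕1⊕0⊕0⊕0⊕0⊕1⊕0⊕1⊕1⊕0⊕1⊕1⊕0⊕1 = 0
s16: b16⊕b17⊕b18⊕b19⊕b20⊕b21⊕b22⊕b23⊕b24⊕b25⊕b26⊕b27⊕b28⊕b29⊕b30⊕b31 = 0⊕1⊕0⊕0⊕1⊕0⊕0⊕1⊕0⊕1⊕1⊕0⊕1⊕1⊕0⊕1 = 0
Syndrome (s16...s1) = 00010 → position 2.
Flip bit 2: corrected codeword = 1000110101000010100100101101101
Data bits at positions 3,5,6,7,9,10,11,12,13,14,15,17,18,19,20,21,22,23,24,25,26,27,28,29,30,31: 01100100001100100101101101

01100100001100100101101101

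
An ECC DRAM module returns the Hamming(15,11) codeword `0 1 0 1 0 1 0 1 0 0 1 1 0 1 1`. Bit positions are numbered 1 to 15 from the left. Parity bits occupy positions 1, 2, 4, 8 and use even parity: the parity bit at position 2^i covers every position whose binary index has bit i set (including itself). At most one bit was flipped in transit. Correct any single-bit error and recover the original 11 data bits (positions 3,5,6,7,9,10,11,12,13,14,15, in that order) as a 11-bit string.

s1: b1⊕b3⊕b5⊕b7⊕b9⊕b11⊕b13⊕b15 = 0⊕0⊕0⊕0⊕0⊕1⊕0⊕1 = 0
s2: b2⊕b3⊕b6⊕b7⊕b10⊕b11⊕b14⊕b15 = 1⊕0⊕1⊕0⊕0⊕1⊕1⊕1 = 1
s4: b4⊕b5⊕b6⊕b7⊕b12⊕b13⊕b14⊕b15 = 1⊕0⊕1⊕0⊕1⊕0⊕1⊕1 = 1
s8: b8⊕b9⊕b10⊕b11⊕b12⊕b13⊕b14⊕b15 = 1⊕0⊕0⊕1⊕1⊕0⊕1⊕1 = 1
Syndrome (s8...s1) = 1110 → position 14.
Flip bit 14: corrected codeword = 010101010011001
Data bits at positions 3,5,6,7,9,10,11,12,13,14,15: 00100011001

00100011001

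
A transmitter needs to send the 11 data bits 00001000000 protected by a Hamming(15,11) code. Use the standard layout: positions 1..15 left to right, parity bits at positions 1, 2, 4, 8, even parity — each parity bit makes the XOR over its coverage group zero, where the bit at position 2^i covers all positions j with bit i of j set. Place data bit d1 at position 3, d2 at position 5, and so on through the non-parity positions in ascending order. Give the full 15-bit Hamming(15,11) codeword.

Place data bits at non-power-of-two positions: b3=0, b5=0, b6=0, b7=0, b9=1, b10=0, b11=0, b12=0, b13=0, b14=0, b15=0.
p1 = XOR of data positions {3,5,7,9,11,13,15} = 0⊕0⊕0⊕1⊕0⊕0⊕0 = 1
p2 = XOR of data positions {3,6,7,10,11,14,15} = 0⊕0⊕0⊕0⊕0⊕0⊕0 = 0
p4 = XOR of data positions {5,6,7,12,13,14,15} = 0⊕0⊕0⊕0⊕0⊕0⊕0 = 0
p8 = XOR of data positions {9,10,11,12,13,14,15} = 1⊕0⊕0⊕0⊕0⊕0⊕0 = 1
Codeword b1..b15 = 100000011000000

100000011000000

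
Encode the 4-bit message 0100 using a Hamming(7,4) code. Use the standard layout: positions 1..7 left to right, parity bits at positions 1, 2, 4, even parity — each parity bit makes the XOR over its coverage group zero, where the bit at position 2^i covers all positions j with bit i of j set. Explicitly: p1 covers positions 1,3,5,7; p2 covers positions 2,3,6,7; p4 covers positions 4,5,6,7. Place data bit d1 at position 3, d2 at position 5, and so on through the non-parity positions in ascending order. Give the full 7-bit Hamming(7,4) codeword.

1001100

Place data bits at non-power-of-two positions: b3=0, b5=1, b6=0, b7=0.
p1 = XOR of data positions {3,5,7} = 0⊕1⊕0 = 1
p2 = XOR of data positions {3,6,7} = 0⊕0⊕0 = 0
p4 = XOR of data positions {5,6,7} = 1⊕0⊕0 = 1
Codeword b1..b7 = 1001100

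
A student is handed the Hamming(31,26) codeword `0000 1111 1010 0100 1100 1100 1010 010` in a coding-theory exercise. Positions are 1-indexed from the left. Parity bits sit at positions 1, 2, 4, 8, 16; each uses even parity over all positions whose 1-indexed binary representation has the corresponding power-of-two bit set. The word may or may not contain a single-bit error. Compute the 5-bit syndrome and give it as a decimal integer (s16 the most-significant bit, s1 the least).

28

s1: b1⊕b3⊕b5⊕b7⊕b9⊕b11⊕b13⊕b15⊕b17⊕b19⊕b21⊕b23⊕b25⊕b27⊕b29⊕b31 = 0⊕0⊕1⊕1⊕1⊕1⊕0⊕0⊕1⊕0⊕1⊕0⊕1⊕1⊕0⊕0 = 0
s2: b2⊕b3⊕b6⊕b7⊕b10⊕b11⊕b14⊕b15⊕b18⊕b19⊕b22⊕b23⊕b26⊕b27⊕b30⊕b31 = 0⊕0⊕1⊕1⊕0⊕1⊕1⊕0⊕1⊕0⊕1⊕0⊕0⊕1⊕1⊕0 = 0
s4: b4⊕b5⊕b6⊕b7⊕b12⊕b13⊕b14⊕b15⊕b20⊕b21⊕b22⊕b23⊕b28⊕b29⊕b30⊕b31 = 0⊕1⊕1⊕1⊕0⊕0⊕1⊕0⊕0⊕1⊕1⊕0⊕0⊕0⊕1⊕0 = 1
s8: b8⊕b9⊕b10⊕b11⊕b12⊕b13⊕b14⊕b15⊕b24⊕b25⊕b26⊕b27⊕b28⊕b29⊕b30⊕b31 = 1⊕1⊕0⊕1⊕0⊕0⊕1⊕0⊕0⊕1⊕0⊕1⊕0⊕0⊕1⊕0 = 1
s16: b16⊕b17⊕b18⊕b19⊕b20⊕b21⊕b22⊕b23⊕b24⊕b25⊕b26⊕b27⊕b28⊕b29⊕b30⊕b31 = 0⊕1⊕1⊕0⊕0⊕1⊕1⊕0⊕0⊕1⊕0⊕1⊕0⊕0⊕1⊕0 = 1
Syndrome (s16...s1) = 11100 → position 28.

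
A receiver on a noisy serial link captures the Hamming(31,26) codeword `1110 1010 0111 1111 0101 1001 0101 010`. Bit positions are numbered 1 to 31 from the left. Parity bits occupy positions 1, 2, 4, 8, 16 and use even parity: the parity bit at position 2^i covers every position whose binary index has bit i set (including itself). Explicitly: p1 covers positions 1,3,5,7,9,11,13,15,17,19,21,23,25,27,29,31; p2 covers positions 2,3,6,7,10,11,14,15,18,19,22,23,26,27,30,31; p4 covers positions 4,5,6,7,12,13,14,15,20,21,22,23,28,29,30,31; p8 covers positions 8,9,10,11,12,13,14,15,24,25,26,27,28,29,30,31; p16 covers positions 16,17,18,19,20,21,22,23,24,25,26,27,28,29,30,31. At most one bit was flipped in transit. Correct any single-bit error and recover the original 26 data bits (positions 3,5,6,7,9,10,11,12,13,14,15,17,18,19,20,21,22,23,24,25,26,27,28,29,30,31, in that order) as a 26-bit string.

s1: b1⊕b3⊕b5⊕b7⊕b9⊕b11⊕b13⊕b15⊕b17⊕b19⊕b21⊕b23⊕b25⊕b27⊕b29⊕b31 = 1⊕1⊕1⊕1⊕0⊕1⊕1⊕1⊕0⊕0⊕1⊕0⊕0⊕0⊕0⊕0 = 0
s2: b2⊕b3⊕b6⊕b7⊕b10⊕b11⊕b14⊕b15⊕b18⊕b19⊕b22⊕b23⊕b26⊕b27⊕b30⊕b31 = 1⊕1⊕0⊕1⊕1⊕1⊕1⊕1⊕1⊕0⊕0⊕0⊕1⊕0⊕1⊕0 = 0
s4: b4⊕b5⊕b6⊕b7⊕b12⊕b13⊕b14⊕b15⊕b20⊕b21⊕b22⊕b23⊕b28⊕b29⊕b30⊕b31 = 0⊕1⊕0⊕1⊕1⊕1⊕1⊕1⊕1⊕1⊕0⊕0⊕1⊕0⊕1⊕0 = 0
s8: b8⊕b9⊕b10⊕b11⊕b12⊕b13⊕b14⊕b15⊕b24⊕b25⊕b26⊕b27⊕b28⊕b29⊕b30⊕b31 = 0⊕0⊕1⊕1⊕1⊕1⊕1⊕1⊕1⊕0⊕1⊕0⊕1⊕0⊕1⊕0 = 0
s16: b16⊕b17⊕b18⊕b19⊕b20⊕b21⊕b22⊕b23⊕b24⊕b25⊕b26⊕b27⊕b28⊕b29⊕b30⊕b31 = 1⊕0⊕1⊕0⊕1⊕1⊕0⊕0⊕1⊕0⊕1⊕0⊕1⊕0⊕1⊕0 = 0
Syndrome (s16...s1) = 00000 → position 0 (no error).
No correction needed.
Data bits at positions 3,5,6,7,9,10,11,12,13,14,15,17,18,19,20,21,22,23,24,25,26,27,28,29,30,31: 11010111111010110010101010

11010111111010110010101010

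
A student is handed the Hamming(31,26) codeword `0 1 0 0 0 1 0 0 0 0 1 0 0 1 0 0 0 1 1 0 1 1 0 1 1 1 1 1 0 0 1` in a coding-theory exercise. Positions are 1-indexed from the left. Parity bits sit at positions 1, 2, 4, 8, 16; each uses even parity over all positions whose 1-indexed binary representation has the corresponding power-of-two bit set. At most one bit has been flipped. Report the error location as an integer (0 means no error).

s1: b1⊕b3⊕b5⊕b7⊕b9⊕b11⊕b13⊕b15⊕b17⊕b19⊕b21⊕b23⊕b25⊕b27⊕b29⊕b31 = 0⊕0⊕0⊕0⊕0⊕1⊕0⊕0⊕0⊕1⊕1⊕0⊕1⊕1⊕0⊕1 = 0
s2: b2⊕b3⊕b6⊕b7⊕b10⊕b11⊕b14⊕b15⊕b18⊕b19⊕b22⊕b23⊕b26⊕b27⊕b30⊕b31 = 1⊕0⊕1⊕0⊕0⊕1⊕1⊕0⊕1⊕1⊕1⊕0⊕1⊕1⊕0⊕1 = 0
s4: b4⊕b5⊕b6⊕b7⊕b12⊕b13⊕b14⊕b15⊕b20⊕b21⊕b22⊕b23⊕b28⊕b29⊕b30⊕b31 = 0⊕0⊕1⊕0⊕0⊕0⊕1⊕0⊕0⊕1⊕1⊕0⊕1⊕0⊕0⊕1 = 0
s8: b8⊕b9⊕b10⊕b11⊕b12⊕b13⊕b14⊕b15⊕b24⊕b25⊕b26⊕b27⊕b28⊕b29⊕b30⊕b31 = 0⊕0⊕0⊕1⊕0⊕0⊕1⊕0⊕1⊕1⊕1⊕1⊕1⊕0⊕0⊕1 = 0
s16: b16⊕b17⊕b18⊕b19⊕b20⊕b21⊕b22⊕b23⊕b24⊕b25⊕b26⊕b27⊕b28⊕b29⊕b30⊕b31 = 0⊕0⊕1⊕1⊕0⊕1⊕1⊕0⊕1⊕1⊕1⊕1⊕1⊕0⊕0⊕1 = 0
Syndrome (s16...s1) = 00000 → position 0 (no error).

0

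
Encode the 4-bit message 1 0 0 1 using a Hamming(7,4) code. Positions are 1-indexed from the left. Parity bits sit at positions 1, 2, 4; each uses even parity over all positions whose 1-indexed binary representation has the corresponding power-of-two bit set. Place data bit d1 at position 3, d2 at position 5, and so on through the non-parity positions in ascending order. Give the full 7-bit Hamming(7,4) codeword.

0011001

Place data bits at non-power-of-two positions: b3=1, b5=0, b6=0, b7=1.
p1 = XOR of data positions {3,5,7} = 1⊕0⊕1 = 0
p2 = XOR of data positions {3,6,7} = 1⊕0⊕1 = 0
p4 = XOR of data positions {5,6,7} = 0⊕0⊕1 = 1
Codeword b1..b7 = 0011001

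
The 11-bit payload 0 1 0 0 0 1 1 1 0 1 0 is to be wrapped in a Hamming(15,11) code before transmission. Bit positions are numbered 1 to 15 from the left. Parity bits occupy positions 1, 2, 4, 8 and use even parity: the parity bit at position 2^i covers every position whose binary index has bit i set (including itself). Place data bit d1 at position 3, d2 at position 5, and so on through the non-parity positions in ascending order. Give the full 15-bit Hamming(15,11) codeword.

010110000111010

Place data bits at non-power-of-two positions: b3=0, b5=1, b6=0, b7=0, b9=0, b10=1, b11=1, b12=1, b13=0, b14=1, b15=0.
p1 = XOR of data positions {3,5,7,9,11,13,15} = 0⊕1⊕0⊕0⊕1⊕0⊕0 = 0
p2 = XOR of data positions {3,6,7,10,11,14,15} = 0⊕0⊕0⊕1⊕1⊕1⊕0 = 1
p4 = XOR of data positions {5,6,7,12,13,14,15} = 1⊕0⊕0⊕1⊕0⊕1⊕0 = 1
p8 = XOR of data positions {9,10,11,12,13,14,15} = 0⊕1⊕1⊕1⊕0⊕1⊕0 = 0
Codeword b1..b15 = 010110000111010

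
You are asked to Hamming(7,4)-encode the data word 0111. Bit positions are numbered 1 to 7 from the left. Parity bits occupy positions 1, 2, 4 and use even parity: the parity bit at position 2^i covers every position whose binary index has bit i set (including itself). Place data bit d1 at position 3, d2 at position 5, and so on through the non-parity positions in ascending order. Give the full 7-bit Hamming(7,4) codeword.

Place data bits at non-power-of-two positions: b3=0, b5=1, b6=1, b7=1.
p1 = XOR of data positions {3,5,7} = 0⊕1⊕1 = 0
p2 = XOR of data positions {3,6,7} = 0⊕1⊕1 = 0
p4 = XOR of data positions {5,6,7} = 1⊕1⊕1 = 1
Codeword b1..b7 = 0001111

0001111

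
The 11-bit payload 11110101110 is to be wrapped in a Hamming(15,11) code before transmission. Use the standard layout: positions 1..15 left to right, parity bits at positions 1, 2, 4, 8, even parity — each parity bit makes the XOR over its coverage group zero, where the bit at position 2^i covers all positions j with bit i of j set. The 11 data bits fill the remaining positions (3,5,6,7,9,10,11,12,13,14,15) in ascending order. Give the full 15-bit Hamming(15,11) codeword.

Place data bits at non-power-of-two positions: b3=1, b5=1, b6=1, b7=1, b9=0, b10=1, b11=0, b12=1, b13=1, b14=1, b15=0.
p1 = XOR of data positions {3,5,7,9,11,13,15} = 1⊕1⊕1⊕0⊕0⊕1⊕0 = 0
p2 = XOR of data positions {3,6,7,10,11,14,15} = 1⊕1⊕1⊕1⊕0⊕1⊕0 = 1
p4 = XOR of data positions {5,6,7,12,13,14,15} = 1⊕1⊕1⊕1⊕1⊕1⊕0 = 0
p8 = XOR of data positions {9,10,11,12,13,14,15} = 0⊕1⊕0⊕1⊕1⊕1⊕0 = 0
Codeword b1..b15 = 011011100101110

011011100101110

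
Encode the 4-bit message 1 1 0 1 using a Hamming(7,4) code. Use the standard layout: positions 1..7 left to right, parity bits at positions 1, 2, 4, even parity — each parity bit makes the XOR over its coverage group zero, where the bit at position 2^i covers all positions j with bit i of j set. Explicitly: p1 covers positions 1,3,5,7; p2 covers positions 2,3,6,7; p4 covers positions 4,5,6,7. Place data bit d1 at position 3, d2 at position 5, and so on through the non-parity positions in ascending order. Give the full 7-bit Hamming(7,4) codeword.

1010101

Place data bits at non-power-of-two positions: b3=1, b5=1, b6=0, b7=1.
p1 = XOR of data positions {3,5,7} = 1⊕1⊕1 = 1
p2 = XOR of data positions {3,6,7} = 1⊕0⊕1 = 0
p4 = XOR of data positions {5,6,7} = 1⊕0⊕1 = 0
Codeword b1..b7 = 1010101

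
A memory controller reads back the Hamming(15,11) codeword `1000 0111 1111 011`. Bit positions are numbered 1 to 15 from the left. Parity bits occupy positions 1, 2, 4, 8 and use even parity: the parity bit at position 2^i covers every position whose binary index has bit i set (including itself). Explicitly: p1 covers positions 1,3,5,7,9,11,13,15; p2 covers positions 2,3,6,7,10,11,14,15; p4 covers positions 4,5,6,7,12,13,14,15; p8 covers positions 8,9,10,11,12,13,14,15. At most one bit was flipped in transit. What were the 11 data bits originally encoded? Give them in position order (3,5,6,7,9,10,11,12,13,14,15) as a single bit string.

s1: b1⊕b3⊕b5⊕b7⊕b9⊕b11⊕b13⊕b15 = 1⊕0⊕0⊕1⊕1⊕1⊕0⊕1 = 1
s2: b2⊕b3⊕b6⊕b7⊕b10⊕b11⊕b14⊕b15 = 0⊕0⊕1⊕1⊕1⊕1⊕1⊕1 = 0
s4: b4⊕b5⊕b6⊕b7⊕b12⊕b13⊕b14⊕b15 = 0⊕0⊕1⊕1⊕1⊕0⊕1⊕1 = 1
s8: b8⊕b9⊕b10⊕b11⊕b12⊕b13⊕b14⊕b15 = 1⊕1⊕1⊕1⊕1⊕0⊕1⊕1 = 1
Syndrome (s8...s1) = 1101 → position 13.
Flip bit 13: corrected codeword = 100001111111111
Data bits at positions 3,5,6,7,9,10,11,12,13,14,15: 00111111111

00111111111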